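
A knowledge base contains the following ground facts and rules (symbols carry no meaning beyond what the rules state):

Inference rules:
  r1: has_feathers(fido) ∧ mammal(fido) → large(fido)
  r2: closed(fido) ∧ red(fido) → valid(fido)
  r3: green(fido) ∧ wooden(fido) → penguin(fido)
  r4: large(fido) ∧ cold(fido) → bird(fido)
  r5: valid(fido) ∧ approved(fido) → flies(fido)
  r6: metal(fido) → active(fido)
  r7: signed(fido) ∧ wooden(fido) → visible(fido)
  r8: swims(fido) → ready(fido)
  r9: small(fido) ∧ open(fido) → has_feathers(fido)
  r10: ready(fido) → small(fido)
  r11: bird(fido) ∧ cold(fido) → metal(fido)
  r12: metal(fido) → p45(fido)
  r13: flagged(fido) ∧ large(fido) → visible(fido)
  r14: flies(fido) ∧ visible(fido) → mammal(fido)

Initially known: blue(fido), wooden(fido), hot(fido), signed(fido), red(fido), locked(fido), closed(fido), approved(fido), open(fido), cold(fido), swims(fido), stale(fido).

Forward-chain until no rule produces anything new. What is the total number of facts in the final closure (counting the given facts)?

Round 1: r2 [closed(fido) ∧ red(fido) → valid(fido)]; r7 [signed(fido) ∧ wooden(fido) → visible(fido)]; r8 [swims(fido) → ready(fido)]. Adds valid(fido), visible(fido), ready(fido).
Round 2: r5 [valid(fido) ∧ approved(fido) → flies(fido)]; r10 [ready(fido) → small(fido)]. Adds flies(fido), small(fido).
Round 3: r9 [small(fido) ∧ open(fido) → has_feathers(fido)]; r14 [flies(fido) ∧ visible(fido) → mammal(fido)]. Adds has_feathers(fido), mammal(fido).
Round 4: r1 [has_feathers(fido) ∧ mammal(fido) → large(fido)]. Adds large(fido).
Round 5: r4 [large(fido) ∧ cold(fido) → bird(fido)]. Adds bird(fido).
Round 6: r11 [bird(fido) ∧ cold(fido) → metal(fido)]. Adds metal(fido).
Round 7: r6 [metal(fido) → active(fido)]; r12 [metal(fido) → p45(fido)]. Adds active(fido), p45(fido).
Closure: {active(fido), approved(fido), bird(fido), blue(fido), closed(fido), cold(fido), flies(fido), has_feathers(fido), hot(fido), large(fido), locked(fido), mammal(fido), metal(fido), open(fido), p45(fido), ready(fido), red(fido), signed(fido), small(fido), stale(fido), swims(fido), valid(fido), visible(fido), wooden(fido)} — 24 facts.

24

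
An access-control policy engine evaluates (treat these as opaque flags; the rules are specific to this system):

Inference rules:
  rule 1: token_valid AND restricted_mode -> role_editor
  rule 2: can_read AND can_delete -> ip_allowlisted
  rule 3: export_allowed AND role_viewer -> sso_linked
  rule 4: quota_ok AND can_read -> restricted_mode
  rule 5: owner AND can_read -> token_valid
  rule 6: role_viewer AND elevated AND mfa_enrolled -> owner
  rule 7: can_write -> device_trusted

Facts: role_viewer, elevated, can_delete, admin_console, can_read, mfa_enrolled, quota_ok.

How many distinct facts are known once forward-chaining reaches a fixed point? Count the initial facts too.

12

Round 1 fires rule 2, rule 4, rule 6, giving ip_allowlisted, restricted_mode, owner.
Round 2 fires rule 5, giving token_valid.
Round 3 fires rule 1, giving role_editor.
Closure: {admin_console, can_delete, can_read, elevated, ip_allowlisted, mfa_enrolled, owner, quota_ok, restricted_mode, role_editor, role_viewer, token_valid} — 12 facts.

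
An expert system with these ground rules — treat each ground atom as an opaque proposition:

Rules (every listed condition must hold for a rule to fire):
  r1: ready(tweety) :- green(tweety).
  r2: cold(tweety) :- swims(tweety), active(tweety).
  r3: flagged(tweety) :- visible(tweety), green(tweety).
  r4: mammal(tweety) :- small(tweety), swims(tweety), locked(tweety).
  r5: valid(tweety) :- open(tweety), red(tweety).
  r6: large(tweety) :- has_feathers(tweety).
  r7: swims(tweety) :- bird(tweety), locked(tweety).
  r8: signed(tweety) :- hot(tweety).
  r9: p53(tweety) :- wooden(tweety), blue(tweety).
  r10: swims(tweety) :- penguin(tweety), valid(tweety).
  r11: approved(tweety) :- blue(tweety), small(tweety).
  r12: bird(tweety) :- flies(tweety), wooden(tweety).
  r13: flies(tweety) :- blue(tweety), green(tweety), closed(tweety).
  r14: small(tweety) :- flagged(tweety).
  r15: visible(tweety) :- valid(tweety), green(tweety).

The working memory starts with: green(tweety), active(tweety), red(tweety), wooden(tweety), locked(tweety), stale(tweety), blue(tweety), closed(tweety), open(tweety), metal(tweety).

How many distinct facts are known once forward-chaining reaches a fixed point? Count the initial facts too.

Round 1: r1 [ready(tweety) :- green(tweety).]; r5 [valid(tweety) :- open(tweety), red(tweety).]; r9 [p53(tweety) :- wooden(tweety), blue(tweety).]; r13 [flies(tweety) :- blue(tweety), green(tweety), closed(tweety).]. Adds ready(tweety), valid(tweety), p53(tweety), flies(tweety).
Round 2: r12 [bird(tweety) :- flies(tweety), wooden(tweety).]; r15 [visible(tweety) :- valid(tweety), green(tweety).]. Adds bird(tweety), visible(tweety).
Round 3: r3 [flagged(tweety) :- visible(tweety), green(tweety).]; r7 [swims(tweety) :- bird(tweety), locked(tweety).]. Adds flagged(tweety), swims(tweety).
Round 4: r2 [cold(tweety) :- swims(tweety), active(tweety).]; r14 [small(tweety) :- flagged(tweety).]. Adds cold(tweety), small(tweety).
Round 5: r4 [mammal(tweety) :- small(tweety), swims(tweety), locked(tweety).]; r11 [approved(tweety) :- blue(tweety), small(tweety).]. Adds mammal(tweety), approved(tweety).
Closure: {active(tweety), approved(tweety), bird(tweety), blue(tweety), closed(tweety), cold(tweety), flagged(tweety), flies(tweety), green(tweety), locked(tweety), mammal(tweety), metal(tweety), open(tweety), p53(tweety), ready(tweety), red(tweety), small(tweety), stale(tweety), swims(tweety), valid(tweety), visible(tweety), wooden(tweety)} — 22 facts.

22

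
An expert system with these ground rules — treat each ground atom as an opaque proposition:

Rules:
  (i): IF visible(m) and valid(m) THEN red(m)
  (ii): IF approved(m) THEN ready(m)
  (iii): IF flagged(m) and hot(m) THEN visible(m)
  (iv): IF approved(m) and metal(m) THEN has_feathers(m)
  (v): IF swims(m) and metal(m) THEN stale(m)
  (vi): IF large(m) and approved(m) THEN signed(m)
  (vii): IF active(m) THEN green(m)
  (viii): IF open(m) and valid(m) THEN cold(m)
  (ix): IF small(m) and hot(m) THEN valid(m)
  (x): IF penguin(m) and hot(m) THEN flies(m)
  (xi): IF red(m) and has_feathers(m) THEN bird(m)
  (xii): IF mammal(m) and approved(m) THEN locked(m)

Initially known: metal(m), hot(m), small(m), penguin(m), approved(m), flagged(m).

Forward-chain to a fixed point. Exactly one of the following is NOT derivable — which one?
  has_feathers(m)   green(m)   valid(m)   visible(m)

Round 1: (ii) [IF approved(m) THEN ready(m)]; (iii) [IF flagged(m) and hot(m) THEN visible(m)]; (iv) [IF approved(m) and metal(m) THEN has_feathers(m)]; (ix) [IF small(m) and hot(m) THEN valid(m)]; (x) [IF penguin(m) and hot(m) THEN flies(m)]. Adds ready(m), visible(m), has_feathers(m), valid(m), flies(m).
Round 2: (i) [IF visible(m) and valid(m) THEN red(m)]. Adds red(m).
Round 3: (xi) [IF red(m) and has_feathers(m) THEN bird(m)]. Adds bird(m).
Derived: valid(m) (round 1), visible(m) (round 1), has_feathers(m) (round 1). green(m) never appears in any round.

green(m)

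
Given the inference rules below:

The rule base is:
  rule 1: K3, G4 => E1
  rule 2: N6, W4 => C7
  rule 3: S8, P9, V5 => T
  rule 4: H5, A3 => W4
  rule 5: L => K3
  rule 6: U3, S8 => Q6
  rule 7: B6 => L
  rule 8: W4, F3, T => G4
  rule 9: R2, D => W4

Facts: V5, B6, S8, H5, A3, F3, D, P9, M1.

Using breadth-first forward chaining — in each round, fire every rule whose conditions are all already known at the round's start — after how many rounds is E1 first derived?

3

Round 1: rule 3 [S8, P9, V5 => T]; rule 4 [H5, A3 => W4]; rule 7 [B6 => L]. Adds T, W4, L.
Round 2: rule 5 [L => K3]; rule 8 [W4, F3, T => G4]. Adds K3, G4.
Round 3: rule 1 [K3, G4 => E1]. Adds E1.
E1 first appears in round 3.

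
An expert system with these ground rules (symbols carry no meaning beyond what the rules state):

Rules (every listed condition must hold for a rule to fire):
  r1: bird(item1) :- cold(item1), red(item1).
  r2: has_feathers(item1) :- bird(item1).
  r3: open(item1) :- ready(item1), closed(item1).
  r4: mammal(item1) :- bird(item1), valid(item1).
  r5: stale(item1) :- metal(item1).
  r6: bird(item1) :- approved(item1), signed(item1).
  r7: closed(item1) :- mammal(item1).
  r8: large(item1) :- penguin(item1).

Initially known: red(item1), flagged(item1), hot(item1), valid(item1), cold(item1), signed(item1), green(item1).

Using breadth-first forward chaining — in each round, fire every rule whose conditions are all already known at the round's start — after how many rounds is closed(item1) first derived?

Round 1 — r1, derive bird(item1).
Round 2 — r2, r4, derive has_feathers(item1), mammal(item1).
Round 3 — r7, derive closed(item1).
closed(item1) first appears in round 3.

3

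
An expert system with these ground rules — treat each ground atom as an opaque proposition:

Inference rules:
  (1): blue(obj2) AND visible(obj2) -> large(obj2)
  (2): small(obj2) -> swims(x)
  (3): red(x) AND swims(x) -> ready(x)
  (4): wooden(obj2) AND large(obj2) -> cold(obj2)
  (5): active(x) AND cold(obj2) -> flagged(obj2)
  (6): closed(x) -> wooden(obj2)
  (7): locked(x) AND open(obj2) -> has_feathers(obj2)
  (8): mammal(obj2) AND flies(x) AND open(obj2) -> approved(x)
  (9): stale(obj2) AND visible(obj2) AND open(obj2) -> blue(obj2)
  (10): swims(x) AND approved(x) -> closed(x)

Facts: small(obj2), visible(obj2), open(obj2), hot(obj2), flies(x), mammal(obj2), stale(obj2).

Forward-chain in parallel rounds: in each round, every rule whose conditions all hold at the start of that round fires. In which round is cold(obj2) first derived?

4

[1] (2) [small(obj2) -> swims(x)]; (8) [mammal(obj2) AND flies(x) AND open(obj2) -> approved(x)]; (9) [stale(obj2) AND visible(obj2) AND open(obj2) -> blue(obj2)]. ⇒ new: swims(x), approved(x), blue(obj2).
[2] (1) [blue(obj2) AND visible(obj2) -> large(obj2)]; (10) [swims(x) AND approved(x) -> closed(x)]. ⇒ new: large(obj2), closed(x).
[3] (6) [closed(x) -> wooden(obj2)]. ⇒ new: wooden(obj2).
[4] (4) [wooden(obj2) AND large(obj2) -> cold(obj2)]. ⇒ new: cold(obj2).
cold(obj2) first appears in round 4.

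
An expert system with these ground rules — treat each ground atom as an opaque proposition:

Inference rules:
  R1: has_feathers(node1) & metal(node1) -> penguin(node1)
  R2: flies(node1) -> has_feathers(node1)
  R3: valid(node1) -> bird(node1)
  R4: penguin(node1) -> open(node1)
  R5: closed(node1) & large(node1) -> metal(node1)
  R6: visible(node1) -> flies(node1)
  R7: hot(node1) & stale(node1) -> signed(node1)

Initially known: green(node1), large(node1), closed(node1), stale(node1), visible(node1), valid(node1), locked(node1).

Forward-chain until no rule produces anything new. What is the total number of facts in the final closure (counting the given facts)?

13

Round 1: R3 [valid(node1) -> bird(node1)]; R5 [closed(node1) & large(node1) -> metal(node1)]; R6 [visible(node1) -> flies(node1)]. New: bird(node1), metal(node1), flies(node1).
Round 2: R2 [flies(node1) -> has_feathers(node1)]. New: has_feathers(node1).
Round 3: R1 [has_feathers(node1) & metal(node1) -> penguin(node1)]. New: penguin(node1).
Round 4: R4 [penguin(node1) -> open(node1)]. New: open(node1).
Closure: {bird(node1), closed(node1), flies(node1), green(node1), has_feathers(node1), large(node1), locked(node1), metal(node1), open(node1), penguin(node1), stale(node1), valid(node1), visible(node1)} — 13 facts.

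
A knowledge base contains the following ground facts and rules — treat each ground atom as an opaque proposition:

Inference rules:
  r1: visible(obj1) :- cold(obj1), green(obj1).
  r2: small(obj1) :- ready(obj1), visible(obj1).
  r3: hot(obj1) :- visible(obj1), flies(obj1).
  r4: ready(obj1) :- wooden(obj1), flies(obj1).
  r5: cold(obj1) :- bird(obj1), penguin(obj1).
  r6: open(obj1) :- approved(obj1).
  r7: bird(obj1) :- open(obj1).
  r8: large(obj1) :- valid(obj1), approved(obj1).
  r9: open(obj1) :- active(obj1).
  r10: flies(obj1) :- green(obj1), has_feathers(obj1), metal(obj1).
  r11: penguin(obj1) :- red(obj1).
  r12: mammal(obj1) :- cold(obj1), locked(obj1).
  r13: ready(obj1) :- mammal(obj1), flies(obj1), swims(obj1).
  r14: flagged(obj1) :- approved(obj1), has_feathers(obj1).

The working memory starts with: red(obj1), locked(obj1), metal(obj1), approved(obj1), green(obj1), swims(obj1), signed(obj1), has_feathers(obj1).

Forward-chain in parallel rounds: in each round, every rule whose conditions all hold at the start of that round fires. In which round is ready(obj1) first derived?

Round 1 — r6, r10, r11, r14, derive open(obj1), flies(obj1), penguin(obj1), flagged(obj1).
Round 2 — r7, derive bird(obj1).
Round 3 — r5, derive cold(obj1).
Round 4 — r1, r12, derive visible(obj1), mammal(obj1).
Round 5 — r3, r13, derive hot(obj1), ready(obj1).
ready(obj1) first appears in round 5.

5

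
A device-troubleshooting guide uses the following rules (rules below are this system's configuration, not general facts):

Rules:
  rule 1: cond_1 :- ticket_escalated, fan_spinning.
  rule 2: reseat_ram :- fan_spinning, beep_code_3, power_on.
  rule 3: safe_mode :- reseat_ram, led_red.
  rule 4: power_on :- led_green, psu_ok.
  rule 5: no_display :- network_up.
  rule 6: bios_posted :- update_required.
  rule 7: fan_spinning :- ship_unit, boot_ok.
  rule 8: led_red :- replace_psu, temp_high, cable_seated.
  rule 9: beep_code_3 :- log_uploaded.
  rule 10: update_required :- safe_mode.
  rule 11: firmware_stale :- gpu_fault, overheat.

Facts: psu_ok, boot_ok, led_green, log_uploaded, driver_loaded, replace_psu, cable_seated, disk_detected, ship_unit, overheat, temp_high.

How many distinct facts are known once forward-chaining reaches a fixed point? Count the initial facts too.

Round 1 fires rule 4, rule 7, rule 8, rule 9, giving power_on, fan_spinning, led_red, beep_code_3.
Round 2 fires rule 2, giving reseat_ram.
Round 3 fires rule 3, giving safe_mode.
Round 4 fires rule 10, giving update_required.
Round 5 fires rule 6, giving bios_posted.
Closure: {beep_code_3, bios_posted, boot_ok, cable_seated, disk_detected, driver_loaded, fan_spinning, led_green, led_red, log_uploaded, overheat, power_on, psu_ok, replace_psu, reseat_ram, safe_mode, ship_unit, temp_high, update_required} — 19 facts.

19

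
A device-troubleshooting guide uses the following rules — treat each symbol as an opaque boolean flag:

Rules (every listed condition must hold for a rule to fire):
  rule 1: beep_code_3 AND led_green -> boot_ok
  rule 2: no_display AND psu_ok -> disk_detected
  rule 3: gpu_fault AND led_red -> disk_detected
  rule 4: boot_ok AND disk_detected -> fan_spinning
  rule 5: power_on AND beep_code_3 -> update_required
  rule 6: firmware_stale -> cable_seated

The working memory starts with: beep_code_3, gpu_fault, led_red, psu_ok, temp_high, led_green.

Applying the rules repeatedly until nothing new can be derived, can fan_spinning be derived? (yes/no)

yes

Round 1: rule 1 [beep_code_3 AND led_green -> boot_ok]; rule 3 [gpu_fault AND led_red -> disk_detected]. Adds boot_ok, disk_detected.
Round 2: rule 4 [boot_ok AND disk_detected -> fan_spinning]. Adds fan_spinning.
fan_spinning appears in round 2, so it is derivable.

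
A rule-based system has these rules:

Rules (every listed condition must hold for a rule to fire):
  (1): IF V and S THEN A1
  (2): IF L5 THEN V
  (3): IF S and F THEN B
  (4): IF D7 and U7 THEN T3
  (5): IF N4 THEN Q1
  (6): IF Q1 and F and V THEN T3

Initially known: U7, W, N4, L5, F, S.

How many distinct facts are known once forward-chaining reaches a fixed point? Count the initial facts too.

[1] (2) [IF L5 THEN V]; (3) [IF S and F THEN B]; (5) [IF N4 THEN Q1]. ⇒ new: V, B, Q1.
[2] (1) [IF V and S THEN A1]; (6) [IF Q1 and F and V THEN T3]. ⇒ new: A1, T3.
Closure: {A1, B, F, L5, N4, Q1, S, T3, U7, V, W} — 11 facts.

11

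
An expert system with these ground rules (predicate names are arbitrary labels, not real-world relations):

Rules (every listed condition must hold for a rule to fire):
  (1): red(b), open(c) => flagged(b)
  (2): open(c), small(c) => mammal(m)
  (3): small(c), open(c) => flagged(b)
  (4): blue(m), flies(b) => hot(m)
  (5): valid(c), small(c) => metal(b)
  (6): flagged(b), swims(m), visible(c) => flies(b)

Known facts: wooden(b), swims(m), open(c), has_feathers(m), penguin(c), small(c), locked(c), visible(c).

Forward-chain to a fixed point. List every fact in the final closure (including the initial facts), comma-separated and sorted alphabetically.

flagged(b), flies(b), has_feathers(m), locked(c), mammal(m), open(c), penguin(c), small(c), swims(m), visible(c), wooden(b)

[1] (2) [open(c), small(c) => mammal(m)]; (3) [small(c), open(c) => flagged(b)]. ⇒ new: mammal(m), flagged(b).
[2] (6) [flagged(b), swims(m), visible(c) => flies(b)]. ⇒ new: flies(b).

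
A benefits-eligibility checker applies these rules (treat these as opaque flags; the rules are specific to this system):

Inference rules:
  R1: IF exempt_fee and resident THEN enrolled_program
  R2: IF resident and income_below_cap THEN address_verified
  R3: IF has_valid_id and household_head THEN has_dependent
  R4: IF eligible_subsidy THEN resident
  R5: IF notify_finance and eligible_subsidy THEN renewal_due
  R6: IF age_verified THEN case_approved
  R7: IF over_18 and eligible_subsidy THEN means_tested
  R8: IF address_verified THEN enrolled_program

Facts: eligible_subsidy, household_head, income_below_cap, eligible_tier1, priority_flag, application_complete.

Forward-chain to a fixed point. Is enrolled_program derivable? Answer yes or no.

yes

Round 1: R4 [IF eligible_subsidy THEN resident]. Adds resident.
Round 2: R2 [IF resident and income_below_cap THEN address_verified]. Adds address_verified.
Round 3: R8 [IF address_verified THEN enrolled_program]. Adds enrolled_program.
enrolled_program appears in round 3, so it is derivable.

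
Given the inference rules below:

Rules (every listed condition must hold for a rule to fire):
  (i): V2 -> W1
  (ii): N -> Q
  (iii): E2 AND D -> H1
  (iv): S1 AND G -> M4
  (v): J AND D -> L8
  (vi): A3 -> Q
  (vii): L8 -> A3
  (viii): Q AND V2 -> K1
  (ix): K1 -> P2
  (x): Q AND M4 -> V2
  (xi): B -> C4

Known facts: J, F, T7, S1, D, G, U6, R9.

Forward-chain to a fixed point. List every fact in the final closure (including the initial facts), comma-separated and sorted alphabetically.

A3, D, F, G, J, K1, L8, M4, P2, Q, R9, S1, T7, U6, V2, W1

Round 1 — (iv), (v), derive M4, L8.
Round 2 — (vii), derive A3.
Round 3 — (vi), derive Q.
Round 4 — (x), derive V2.
Round 5 — (i), (viii), derive W1, K1.
Round 6 — (ix), derive P2.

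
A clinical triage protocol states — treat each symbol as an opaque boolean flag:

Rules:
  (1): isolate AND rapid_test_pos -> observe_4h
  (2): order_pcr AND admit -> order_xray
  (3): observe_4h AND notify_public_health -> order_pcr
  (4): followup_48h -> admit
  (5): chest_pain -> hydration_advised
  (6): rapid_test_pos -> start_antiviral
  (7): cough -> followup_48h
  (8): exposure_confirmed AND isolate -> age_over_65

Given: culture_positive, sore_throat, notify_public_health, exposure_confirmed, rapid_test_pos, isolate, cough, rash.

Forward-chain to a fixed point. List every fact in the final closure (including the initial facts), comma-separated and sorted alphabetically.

admit, age_over_65, cough, culture_positive, exposure_confirmed, followup_48h, isolate, notify_public_health, observe_4h, order_pcr, order_xray, rapid_test_pos, rash, sore_throat, start_antiviral

Round 1: (1) [isolate AND rapid_test_pos -> observe_4h]; (6) [rapid_test_pos -> start_antiviral]; (7) [cough -> followup_48h]; (8) [exposure_confirmed AND isolate -> age_over_65]. New: observe_4h, start_antiviral, followup_48h, age_over_65.
Round 2: (3) [observe_4h AND notify_public_health -> order_pcr]; (4) [followup_48h -> admit]. New: order_pcr, admit.
Round 3: (2) [order_pcr AND admit -> order_xray]. New: order_xray.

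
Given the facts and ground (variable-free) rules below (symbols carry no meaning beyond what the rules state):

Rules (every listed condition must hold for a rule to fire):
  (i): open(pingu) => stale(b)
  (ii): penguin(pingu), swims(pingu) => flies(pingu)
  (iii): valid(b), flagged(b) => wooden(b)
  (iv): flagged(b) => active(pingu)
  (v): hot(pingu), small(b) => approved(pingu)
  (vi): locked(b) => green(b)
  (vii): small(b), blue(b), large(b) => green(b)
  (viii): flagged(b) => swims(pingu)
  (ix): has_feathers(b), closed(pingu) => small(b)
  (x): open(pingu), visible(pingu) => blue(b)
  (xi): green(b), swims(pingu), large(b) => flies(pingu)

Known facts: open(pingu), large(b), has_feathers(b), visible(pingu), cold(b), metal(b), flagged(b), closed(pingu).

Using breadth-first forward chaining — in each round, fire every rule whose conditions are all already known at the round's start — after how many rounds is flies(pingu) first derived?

3

Round 1 fires (i), (iv), (viii), (ix), (x), giving stale(b), active(pingu), swims(pingu), small(b), blue(b).
Round 2 fires (vii), giving green(b).
Round 3 fires (xi), giving flies(pingu).
flies(pingu) first appears in round 3.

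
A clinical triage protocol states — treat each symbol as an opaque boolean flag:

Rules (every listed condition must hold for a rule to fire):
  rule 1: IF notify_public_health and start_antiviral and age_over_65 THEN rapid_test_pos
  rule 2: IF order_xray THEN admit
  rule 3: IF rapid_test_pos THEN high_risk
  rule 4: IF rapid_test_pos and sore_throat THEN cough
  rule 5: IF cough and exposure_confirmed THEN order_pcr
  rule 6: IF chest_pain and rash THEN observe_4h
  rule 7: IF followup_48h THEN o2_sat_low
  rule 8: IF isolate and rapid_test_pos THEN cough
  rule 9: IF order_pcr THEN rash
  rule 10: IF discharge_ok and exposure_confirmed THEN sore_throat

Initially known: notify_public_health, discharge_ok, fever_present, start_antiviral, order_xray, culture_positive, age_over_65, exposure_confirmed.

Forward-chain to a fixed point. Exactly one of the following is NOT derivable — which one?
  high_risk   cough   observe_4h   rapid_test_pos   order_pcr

observe_4h

Round 1: rule 1 [IF notify_public_health and start_antiviral and age_over_65 THEN rapid_test_pos]; rule 2 [IF order_xray THEN admit]; rule 10 [IF discharge_ok and exposure_confirmed THEN sore_throat]. New: rapid_test_pos, admit, sore_throat.
Round 2: rule 3 [IF rapid_test_pos THEN high_risk]; rule 4 [IF rapid_test_pos and sore_throat THEN cough]. New: high_risk, cough.
Round 3: rule 5 [IF cough and exposure_confirmed THEN order_pcr]. New: order_pcr.
Round 4: rule 9 [IF order_pcr THEN rash]. New: rash.
Derived: order_pcr (round 3), cough (round 2), rapid_test_pos (round 1), high_risk (round 2). observe_4h never appears in any round.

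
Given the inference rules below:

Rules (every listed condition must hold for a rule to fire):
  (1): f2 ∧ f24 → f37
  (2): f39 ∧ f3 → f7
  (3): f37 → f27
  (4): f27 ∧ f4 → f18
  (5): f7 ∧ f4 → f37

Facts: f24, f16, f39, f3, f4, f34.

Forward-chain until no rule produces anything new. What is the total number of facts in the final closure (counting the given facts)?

Round 1 — (2), derive f7.
Round 2 — (5), derive f37.
Round 3 — (3), derive f27.
Round 4 — (4), derive f18.
Closure: {f16, f18, f24, f27, f3, f34, f37, f39, f4, f7} — 10 facts.

10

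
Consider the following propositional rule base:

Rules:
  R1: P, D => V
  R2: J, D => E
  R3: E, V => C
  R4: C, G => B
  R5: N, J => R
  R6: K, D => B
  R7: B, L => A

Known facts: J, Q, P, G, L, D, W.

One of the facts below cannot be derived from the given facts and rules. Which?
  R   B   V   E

Round 1: R1 [P, D => V]; R2 [J, D => E]. Adds V, E.
Round 2: R3 [E, V => C]. Adds C.
Round 3: R4 [C, G => B]. Adds B.
Round 4: R7 [B, L => A]. Adds A.
Derived: V (round 1), B (round 3), E (round 1). R never appears in any round.

R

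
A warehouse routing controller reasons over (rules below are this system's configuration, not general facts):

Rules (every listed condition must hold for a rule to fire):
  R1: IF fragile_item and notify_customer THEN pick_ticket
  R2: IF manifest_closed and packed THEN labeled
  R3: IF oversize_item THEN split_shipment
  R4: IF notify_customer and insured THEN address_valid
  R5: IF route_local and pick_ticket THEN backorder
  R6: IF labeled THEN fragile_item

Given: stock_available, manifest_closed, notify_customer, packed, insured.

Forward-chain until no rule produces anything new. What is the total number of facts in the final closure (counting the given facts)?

9

[1] R2 [IF manifest_closed and packed THEN labeled]; R4 [IF notify_customer and insured THEN address_valid]. ⇒ new: labeled, address_valid.
[2] R6 [IF labeled THEN fragile_item]. ⇒ new: fragile_item.
[3] R1 [IF fragile_item and notify_customer THEN pick_ticket]. ⇒ new: pick_ticket.
Closure: {address_valid, fragile_item, insured, labeled, manifest_closed, notify_customer, packed, pick_ticket, stock_available} — 9 facts.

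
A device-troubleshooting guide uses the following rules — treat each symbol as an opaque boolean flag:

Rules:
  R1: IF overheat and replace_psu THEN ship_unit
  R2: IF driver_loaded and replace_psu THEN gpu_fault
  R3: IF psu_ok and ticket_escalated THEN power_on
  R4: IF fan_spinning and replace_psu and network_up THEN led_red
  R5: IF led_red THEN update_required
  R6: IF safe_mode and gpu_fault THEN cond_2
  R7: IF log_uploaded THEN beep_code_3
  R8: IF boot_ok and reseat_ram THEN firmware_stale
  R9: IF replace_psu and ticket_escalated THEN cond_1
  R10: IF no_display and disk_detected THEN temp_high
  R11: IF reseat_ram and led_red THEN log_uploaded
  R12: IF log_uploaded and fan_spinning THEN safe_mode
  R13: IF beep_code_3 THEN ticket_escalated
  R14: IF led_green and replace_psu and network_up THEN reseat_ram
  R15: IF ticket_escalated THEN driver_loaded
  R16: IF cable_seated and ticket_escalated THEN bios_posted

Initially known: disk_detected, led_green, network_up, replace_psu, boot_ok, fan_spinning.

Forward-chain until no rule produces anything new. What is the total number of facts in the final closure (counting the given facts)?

Round 1 fires R4, R14, giving led_red, reseat_ram.
Round 2 fires R5, R8, R11, giving update_required, firmware_stale, log_uploaded.
Round 3 fires R7, R12, giving beep_code_3, safe_mode.
Round 4 fires R13, giving ticket_escalated.
Round 5 fires R9, R15, giving cond_1, driver_loaded.
Round 6 fires R2, giving gpu_fault.
Round 7 fires R6, giving cond_2.
Closure: {beep_code_3, boot_ok, cond_1, cond_2, disk_detected, driver_loaded, fan_spinning, firmware_stale, gpu_fault, led_green, led_red, log_uploaded, network_up, replace_psu, reseat_ram, safe_mode, ticket_escalated, update_required} — 18 facts.

18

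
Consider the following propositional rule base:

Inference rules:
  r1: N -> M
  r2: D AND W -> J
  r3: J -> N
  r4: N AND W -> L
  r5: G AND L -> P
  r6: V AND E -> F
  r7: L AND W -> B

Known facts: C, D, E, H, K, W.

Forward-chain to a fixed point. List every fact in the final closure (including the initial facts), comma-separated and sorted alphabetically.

Round 1: r2 [D AND W -> J]. Adds J.
Round 2: r3 [J -> N]. Adds N.
Round 3: r1 [N -> M]; r4 [N AND W -> L]. Adds M, L.
Round 4: r7 [L AND W -> B]. Adds B.

B, C, D, E, H, J, K, L, M, N, W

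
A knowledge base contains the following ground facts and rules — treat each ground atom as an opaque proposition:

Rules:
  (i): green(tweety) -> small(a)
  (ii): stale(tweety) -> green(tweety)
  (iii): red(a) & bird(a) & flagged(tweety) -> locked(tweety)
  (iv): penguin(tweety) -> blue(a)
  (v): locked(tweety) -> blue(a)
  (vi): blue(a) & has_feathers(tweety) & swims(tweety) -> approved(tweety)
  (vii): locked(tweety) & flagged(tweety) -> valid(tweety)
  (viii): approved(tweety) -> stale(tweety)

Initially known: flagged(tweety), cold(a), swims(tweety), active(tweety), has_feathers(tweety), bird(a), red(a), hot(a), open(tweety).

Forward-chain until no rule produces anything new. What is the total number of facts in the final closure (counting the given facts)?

Round 1: (iii) [red(a) & bird(a) & flagged(tweety) -> locked(tweety)]. New: locked(tweety).
Round 2: (v) [locked(tweety) -> blue(a)]; (vii) [locked(tweety) & flagged(tweety) -> valid(tweety)]. New: blue(a), valid(tweety).
Round 3: (vi) [blue(a) & has_feathers(tweety) & swims(tweety) -> approved(tweety)]. New: approved(tweety).
Round 4: (viii) [approved(tweety) -> stale(tweety)]. New: stale(tweety).
Round 5: (ii) [stale(tweety) -> green(tweety)]. New: green(tweety).
Round 6: (i) [green(tweety) -> small(a)]. New: small(a).
Closure: {active(tweety), approved(tweety), bird(a), blue(a), cold(a), flagged(tweety), green(tweety), has_feathers(tweety), hot(a), locked(tweety), open(tweety), red(a), small(a), stale(tweety), swims(tweety), valid(tweety)} — 16 facts.

16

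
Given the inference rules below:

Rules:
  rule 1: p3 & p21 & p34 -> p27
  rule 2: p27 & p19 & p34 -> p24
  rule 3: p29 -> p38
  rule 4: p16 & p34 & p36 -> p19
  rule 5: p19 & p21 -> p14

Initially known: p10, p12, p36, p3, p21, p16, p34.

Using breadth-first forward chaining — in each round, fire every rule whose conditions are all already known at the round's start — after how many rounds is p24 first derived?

Round 1 fires rule 1, rule 4, giving p27, p19.
Round 2 fires rule 2, rule 5, giving p24, p14.
p24 first appears in round 2.

2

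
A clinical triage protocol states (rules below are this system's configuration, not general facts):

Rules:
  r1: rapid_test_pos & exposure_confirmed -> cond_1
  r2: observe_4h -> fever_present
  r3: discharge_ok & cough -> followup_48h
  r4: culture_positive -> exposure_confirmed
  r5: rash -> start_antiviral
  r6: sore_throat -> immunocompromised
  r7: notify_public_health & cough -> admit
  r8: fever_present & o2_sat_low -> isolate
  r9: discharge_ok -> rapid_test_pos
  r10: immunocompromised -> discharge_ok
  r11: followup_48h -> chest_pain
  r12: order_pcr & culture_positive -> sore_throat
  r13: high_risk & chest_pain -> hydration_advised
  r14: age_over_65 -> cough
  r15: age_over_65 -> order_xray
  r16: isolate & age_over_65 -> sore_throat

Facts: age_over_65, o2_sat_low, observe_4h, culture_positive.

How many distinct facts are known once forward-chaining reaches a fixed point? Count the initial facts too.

Round 1: r2 [observe_4h -> fever_present]; r4 [culture_positive -> exposure_confirmed]; r14 [age_over_65 -> cough]; r15 [age_over_65 -> order_xray]. New: fever_present, exposure_confirmed, cough, order_xray.
Round 2: r8 [fever_present & o2_sat_low -> isolate]. New: isolate.
Round 3: r16 [isolate & age_over_65 -> sore_throat]. New: sore_throat.
Round 4: r6 [sore_throat -> immunocompromised]. New: immunocompromised.
Round 5: r10 [immunocompromised -> discharge_ok]. New: discharge_ok.
Round 6: r3 [discharge_ok & cough -> followup_48h]; r9 [discharge_ok -> rapid_test_pos]. New: followup_48h, rapid_test_pos.
Round 7: r1 [rapid_test_pos & exposure_confirmed -> cond_1]; r11 [followup_48h -> chest_pain]. New: cond_1, chest_pain.
Closure: {age_over_65, chest_pain, cond_1, cough, culture_positive, discharge_ok, exposure_confirmed, fever_present, followup_48h, immunocompromised, isolate, o2_sat_low, observe_4h, order_xray, rapid_test_pos, sore_throat} — 16 facts.

16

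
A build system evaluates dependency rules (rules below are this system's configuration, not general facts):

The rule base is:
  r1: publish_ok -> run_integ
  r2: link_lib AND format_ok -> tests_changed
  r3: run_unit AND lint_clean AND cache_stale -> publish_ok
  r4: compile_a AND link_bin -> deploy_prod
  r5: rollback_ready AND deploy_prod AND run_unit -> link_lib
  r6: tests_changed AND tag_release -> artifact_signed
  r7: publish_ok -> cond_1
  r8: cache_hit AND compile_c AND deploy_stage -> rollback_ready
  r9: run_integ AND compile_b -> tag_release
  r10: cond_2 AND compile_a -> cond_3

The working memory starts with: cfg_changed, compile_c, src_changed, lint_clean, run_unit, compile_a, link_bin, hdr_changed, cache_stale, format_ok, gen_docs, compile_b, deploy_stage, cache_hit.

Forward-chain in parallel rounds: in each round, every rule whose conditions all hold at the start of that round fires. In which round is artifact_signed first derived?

4

Round 1: r3 [run_unit AND lint_clean AND cache_stale -> publish_ok]; r4 [compile_a AND link_bin -> deploy_prod]; r8 [cache_hit AND compile_c AND deploy_stage -> rollback_ready]. Adds publish_ok, deploy_prod, rollback_ready.
Round 2: r1 [publish_ok -> run_integ]; r5 [rollback_ready AND deploy_prod AND run_unit -> link_lib]; r7 [publish_ok -> cond_1]. Adds run_integ, link_lib, cond_1.
Round 3: r2 [link_lib AND format_ok -> tests_changed]; r9 [run_integ AND compile_b -> tag_release]. Adds tests_changed, tag_release.
Round 4: r6 [tests_changed AND tag_release -> artifact_signed]. Adds artifact_signed.
artifact_signed first appears in round 4.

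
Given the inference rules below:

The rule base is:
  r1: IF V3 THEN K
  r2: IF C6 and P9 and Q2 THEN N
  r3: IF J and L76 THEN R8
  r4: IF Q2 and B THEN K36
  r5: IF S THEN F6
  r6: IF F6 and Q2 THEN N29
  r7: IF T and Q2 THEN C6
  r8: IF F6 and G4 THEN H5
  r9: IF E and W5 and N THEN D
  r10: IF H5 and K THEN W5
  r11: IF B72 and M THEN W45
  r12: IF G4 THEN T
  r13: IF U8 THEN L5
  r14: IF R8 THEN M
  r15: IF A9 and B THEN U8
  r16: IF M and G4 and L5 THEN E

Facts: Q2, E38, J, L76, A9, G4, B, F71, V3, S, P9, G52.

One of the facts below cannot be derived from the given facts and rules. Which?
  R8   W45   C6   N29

W45

[1] r1 [IF V3 THEN K]; r3 [IF J and L76 THEN R8]; r4 [IF Q2 and B THEN K36]; r5 [IF S THEN F6]; r12 [IF G4 THEN T]; r15 [IF A9 and B THEN U8]. ⇒ new: K, R8, K36, F6, T, U8.
[2] r6 [IF F6 and Q2 THEN N29]; r7 [IF T and Q2 THEN C6]; r8 [IF F6 and G4 THEN H5]; r13 [IF U8 THEN L5]; r14 [IF R8 THEN M]. ⇒ new: N29, C6, H5, L5, M.
[3] r2 [IF C6 and P9 and Q2 THEN N]; r10 [IF H5 and K THEN W5]; r16 [IF M and G4 and L5 THEN E]. ⇒ new: N, W5, E.
[4] r9 [IF E and W5 and N THEN D]. ⇒ new: D.
Derived: N29 (round 2), C6 (round 2), R8 (round 1). W45 never appears in any round.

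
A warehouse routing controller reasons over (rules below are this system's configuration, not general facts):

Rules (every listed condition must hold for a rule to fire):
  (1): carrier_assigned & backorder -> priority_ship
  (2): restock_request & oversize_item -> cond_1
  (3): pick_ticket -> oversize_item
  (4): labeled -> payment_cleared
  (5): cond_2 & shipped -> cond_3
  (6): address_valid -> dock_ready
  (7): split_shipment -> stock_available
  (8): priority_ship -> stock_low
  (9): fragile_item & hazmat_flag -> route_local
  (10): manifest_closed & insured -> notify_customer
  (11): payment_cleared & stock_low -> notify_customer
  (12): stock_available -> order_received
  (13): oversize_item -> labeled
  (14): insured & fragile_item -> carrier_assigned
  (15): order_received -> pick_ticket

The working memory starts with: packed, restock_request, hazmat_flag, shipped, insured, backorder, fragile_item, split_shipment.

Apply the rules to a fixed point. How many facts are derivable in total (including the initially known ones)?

Round 1 — (7), (9), (14), derive stock_available, route_local, carrier_assigned.
Round 2 — (1), (12), derive priority_ship, order_received.
Round 3 — (8), (15), derive stock_low, pick_ticket.
Round 4 — (3), derive oversize_item.
Round 5 — (2), (13), derive cond_1, labeled.
Round 6 — (4), derive payment_cleared.
Round 7 — (11), derive notify_customer.
Closure: {backorder, carrier_assigned, cond_1, fragile_item, hazmat_flag, insured, labeled, notify_customer, order_received, oversize_item, packed, payment_cleared, pick_ticket, priority_ship, restock_request, route_local, shipped, split_shipment, stock_available, stock_low} — 20 facts.

20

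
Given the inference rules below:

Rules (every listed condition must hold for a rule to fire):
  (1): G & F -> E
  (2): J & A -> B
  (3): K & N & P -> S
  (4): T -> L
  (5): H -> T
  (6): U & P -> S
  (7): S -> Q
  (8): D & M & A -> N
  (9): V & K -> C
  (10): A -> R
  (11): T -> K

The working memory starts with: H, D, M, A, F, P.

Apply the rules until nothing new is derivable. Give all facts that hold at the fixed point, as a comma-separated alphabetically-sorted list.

[1] (5) [H -> T]; (8) [D & M & A -> N]; (10) [A -> R]. ⇒ new: T, N, R.
[2] (4) [T -> L]; (11) [T -> K]. ⇒ new: L, K.
[3] (3) [K & N & P -> S]. ⇒ new: S.
[4] (7) [S -> Q]. ⇒ new: Q.

A, D, F, H, K, L, M, N, P, Q, R, S, T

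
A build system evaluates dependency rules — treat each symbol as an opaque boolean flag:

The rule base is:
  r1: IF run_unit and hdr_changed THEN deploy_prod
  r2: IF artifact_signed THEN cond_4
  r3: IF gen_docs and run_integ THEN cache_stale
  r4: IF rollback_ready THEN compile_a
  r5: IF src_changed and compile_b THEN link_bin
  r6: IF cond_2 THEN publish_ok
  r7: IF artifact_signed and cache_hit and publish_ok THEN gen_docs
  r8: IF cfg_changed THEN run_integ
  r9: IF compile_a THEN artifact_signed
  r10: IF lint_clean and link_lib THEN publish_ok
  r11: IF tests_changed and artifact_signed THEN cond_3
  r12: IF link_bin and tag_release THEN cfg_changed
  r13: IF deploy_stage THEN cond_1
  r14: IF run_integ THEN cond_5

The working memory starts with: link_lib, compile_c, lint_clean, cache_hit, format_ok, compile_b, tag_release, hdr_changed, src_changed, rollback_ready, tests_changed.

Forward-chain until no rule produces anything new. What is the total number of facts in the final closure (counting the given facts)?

Round 1: r4 [IF rollback_ready THEN compile_a]; r5 [IF src_changed and compile_b THEN link_bin]; r10 [IF lint_clean and link_lib THEN publish_ok]. New: compile_a, link_bin, publish_ok.
Round 2: r9 [IF compile_a THEN artifact_signed]; r12 [IF link_bin and tag_release THEN cfg_changed]. New: artifact_signed, cfg_changed.
Round 3: r2 [IF artifact_signed THEN cond_4]; r7 [IF artifact_signed and cache_hit and publish_ok THEN gen_docs]; r8 [IF cfg_changed THEN run_integ]; r11 [IF tests_changed and artifact_signed THEN cond_3]. New: cond_4, gen_docs, run_integ, cond_3.
Round 4: r3 [IF gen_docs and run_integ THEN cache_stale]; r14 [IF run_integ THEN cond_5]. New: cache_stale, cond_5.
Closure: {artifact_signed, cache_hit, cache_stale, cfg_changed, compile_a, compile_b, compile_c, cond_3, cond_4, cond_5, format_ok, gen_docs, hdr_changed, link_bin, link_lib, lint_clean, publish_ok, rollback_ready, run_integ, src_changed, tag_release, tests_changed} — 22 facts.

22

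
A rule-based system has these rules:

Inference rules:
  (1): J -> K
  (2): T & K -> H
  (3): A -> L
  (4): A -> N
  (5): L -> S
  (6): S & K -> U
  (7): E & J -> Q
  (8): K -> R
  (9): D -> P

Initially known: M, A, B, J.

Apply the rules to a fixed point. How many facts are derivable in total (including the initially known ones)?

Round 1: (1) [J -> K]; (3) [A -> L]; (4) [A -> N]. Adds K, L, N.
Round 2: (5) [L -> S]; (8) [K -> R]. Adds S, R.
Round 3: (6) [S & K -> U]. Adds U.
Closure: {A, B, J, K, L, M, N, R, S, U} — 10 facts.

10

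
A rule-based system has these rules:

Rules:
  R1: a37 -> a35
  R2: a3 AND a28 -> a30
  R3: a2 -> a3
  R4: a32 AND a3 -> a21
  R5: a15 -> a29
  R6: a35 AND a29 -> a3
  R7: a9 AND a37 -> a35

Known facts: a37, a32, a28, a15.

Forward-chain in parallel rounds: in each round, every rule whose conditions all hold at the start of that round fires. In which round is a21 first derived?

Round 1: R1 [a37 -> a35]; R5 [a15 -> a29]. New: a35, a29.
Round 2: R6 [a35 AND a29 -> a3]. New: a3.
Round 3: R2 [a3 AND a28 -> a30]; R4 [a32 AND a3 -> a21]. New: a30, a21.
a21 first appears in round 3.

3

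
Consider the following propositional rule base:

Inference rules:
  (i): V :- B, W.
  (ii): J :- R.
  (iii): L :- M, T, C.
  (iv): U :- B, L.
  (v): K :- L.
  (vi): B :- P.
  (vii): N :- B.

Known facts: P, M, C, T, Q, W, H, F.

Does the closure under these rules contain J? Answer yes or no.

[1] (iii) [L :- M, T, C.]; (vi) [B :- P.]. ⇒ new: L, B.
[2] (i) [V :- B, W.]; (iv) [U :- B, L.]; (v) [K :- L.]; (vii) [N :- B.]. ⇒ new: V, U, K, N.
Fixed point reached. J is concluded only by (ii); (ii) needs R (never derived).

no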